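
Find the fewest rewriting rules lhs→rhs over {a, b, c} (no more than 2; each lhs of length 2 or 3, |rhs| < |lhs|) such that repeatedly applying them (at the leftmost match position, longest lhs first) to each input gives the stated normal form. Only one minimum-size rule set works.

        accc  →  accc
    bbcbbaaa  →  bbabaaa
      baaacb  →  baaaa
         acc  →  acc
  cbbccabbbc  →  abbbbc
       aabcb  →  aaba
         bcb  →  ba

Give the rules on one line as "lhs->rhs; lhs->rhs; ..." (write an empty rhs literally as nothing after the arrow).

  | accc
  | bbcbbaaa => bbabaaa
  | baaacb => baaaa
  | acc

cb->a; cca->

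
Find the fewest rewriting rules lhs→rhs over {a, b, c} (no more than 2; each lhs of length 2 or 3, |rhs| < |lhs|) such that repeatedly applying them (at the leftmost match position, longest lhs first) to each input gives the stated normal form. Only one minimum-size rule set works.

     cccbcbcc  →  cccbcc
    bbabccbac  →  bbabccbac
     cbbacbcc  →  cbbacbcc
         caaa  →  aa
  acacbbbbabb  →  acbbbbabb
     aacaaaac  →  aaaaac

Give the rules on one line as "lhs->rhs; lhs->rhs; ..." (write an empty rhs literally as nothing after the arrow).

  | cccbcbcc => cccbcc
  | bbabccbac
  | cbbacbcc
  | caaa => aa

bcb->b; ca->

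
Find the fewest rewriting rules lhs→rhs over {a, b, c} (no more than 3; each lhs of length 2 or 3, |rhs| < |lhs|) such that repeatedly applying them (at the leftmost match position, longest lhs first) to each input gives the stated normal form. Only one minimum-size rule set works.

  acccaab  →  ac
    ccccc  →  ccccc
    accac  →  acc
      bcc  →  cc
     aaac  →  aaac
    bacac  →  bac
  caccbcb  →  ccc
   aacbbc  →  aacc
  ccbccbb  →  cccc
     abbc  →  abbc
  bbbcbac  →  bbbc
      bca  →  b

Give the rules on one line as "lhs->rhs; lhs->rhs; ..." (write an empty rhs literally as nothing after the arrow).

bcc->cc; ca->; cb->c

  | acccaab => accab => acb => ac
  | ccccc
  | accac => acc
  | bcc => cc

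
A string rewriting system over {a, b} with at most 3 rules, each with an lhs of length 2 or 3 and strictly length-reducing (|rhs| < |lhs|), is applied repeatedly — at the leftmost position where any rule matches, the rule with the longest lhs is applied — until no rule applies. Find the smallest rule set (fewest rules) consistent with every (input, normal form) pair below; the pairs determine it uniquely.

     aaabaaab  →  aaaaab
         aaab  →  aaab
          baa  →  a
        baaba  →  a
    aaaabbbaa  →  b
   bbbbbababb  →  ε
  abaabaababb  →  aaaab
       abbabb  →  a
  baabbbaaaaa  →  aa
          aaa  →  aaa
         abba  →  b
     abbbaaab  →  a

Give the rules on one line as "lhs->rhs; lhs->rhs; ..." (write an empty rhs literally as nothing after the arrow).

abb->bb; ba->; bab->a

  | aaabaaab => aaaaab
  | aaab
  | baa => a
  | baaba => aba => a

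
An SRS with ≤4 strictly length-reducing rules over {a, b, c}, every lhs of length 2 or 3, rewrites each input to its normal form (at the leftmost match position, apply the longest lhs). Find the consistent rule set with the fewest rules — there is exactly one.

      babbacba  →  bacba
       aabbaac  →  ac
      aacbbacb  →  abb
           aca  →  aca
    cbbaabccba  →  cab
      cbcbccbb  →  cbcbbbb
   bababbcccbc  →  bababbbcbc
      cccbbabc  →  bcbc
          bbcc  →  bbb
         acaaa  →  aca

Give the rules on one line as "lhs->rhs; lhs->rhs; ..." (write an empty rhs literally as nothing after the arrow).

aa->a; bba->; cc->b

  | babbacba => bacba
  | aabbaac => abbaac => aac => ac
  | aacbbacb => acbbacb => accb => abb
  | aca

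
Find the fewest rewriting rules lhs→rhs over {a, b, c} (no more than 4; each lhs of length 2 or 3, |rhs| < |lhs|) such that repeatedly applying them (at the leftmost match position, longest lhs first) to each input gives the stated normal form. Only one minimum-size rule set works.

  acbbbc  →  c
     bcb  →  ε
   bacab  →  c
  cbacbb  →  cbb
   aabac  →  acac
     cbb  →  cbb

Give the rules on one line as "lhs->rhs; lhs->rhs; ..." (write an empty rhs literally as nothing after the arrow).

ab->c; acb->ba; bac->; bcb->

  | acbbbc => babbc => bcbc => c
  | bcb => ε
  | bacab => ab => c
  | cbacbb => cbb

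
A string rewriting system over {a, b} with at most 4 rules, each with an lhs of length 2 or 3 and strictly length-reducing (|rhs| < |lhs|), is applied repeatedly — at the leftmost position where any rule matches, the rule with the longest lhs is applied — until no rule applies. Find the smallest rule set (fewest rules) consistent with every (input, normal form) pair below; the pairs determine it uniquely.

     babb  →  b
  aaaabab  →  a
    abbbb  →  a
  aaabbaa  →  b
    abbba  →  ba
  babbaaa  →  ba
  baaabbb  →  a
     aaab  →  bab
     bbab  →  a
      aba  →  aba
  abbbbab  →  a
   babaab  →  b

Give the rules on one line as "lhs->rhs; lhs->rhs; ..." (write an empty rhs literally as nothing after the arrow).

  | babb => b
  | aaaabab => baabab => bbab => aab => bb => a
  | abbbb => bb => a
  | aaabbaa => babbaa => baa => b

aa->b; abb->; baa->b; bb->a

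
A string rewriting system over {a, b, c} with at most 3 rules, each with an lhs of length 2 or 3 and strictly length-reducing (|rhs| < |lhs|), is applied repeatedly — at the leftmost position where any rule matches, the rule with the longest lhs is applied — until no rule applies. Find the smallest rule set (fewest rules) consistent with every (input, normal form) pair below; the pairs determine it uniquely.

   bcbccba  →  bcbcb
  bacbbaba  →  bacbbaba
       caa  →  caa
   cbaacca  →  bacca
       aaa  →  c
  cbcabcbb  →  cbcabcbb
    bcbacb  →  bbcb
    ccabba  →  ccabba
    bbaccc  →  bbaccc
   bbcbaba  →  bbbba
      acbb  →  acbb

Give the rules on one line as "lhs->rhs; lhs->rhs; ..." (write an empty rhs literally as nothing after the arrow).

aaa->c; cba->b

  | bcbccba => bcbcb
  | bacbbaba
  | caa
  | cbaacca => bacca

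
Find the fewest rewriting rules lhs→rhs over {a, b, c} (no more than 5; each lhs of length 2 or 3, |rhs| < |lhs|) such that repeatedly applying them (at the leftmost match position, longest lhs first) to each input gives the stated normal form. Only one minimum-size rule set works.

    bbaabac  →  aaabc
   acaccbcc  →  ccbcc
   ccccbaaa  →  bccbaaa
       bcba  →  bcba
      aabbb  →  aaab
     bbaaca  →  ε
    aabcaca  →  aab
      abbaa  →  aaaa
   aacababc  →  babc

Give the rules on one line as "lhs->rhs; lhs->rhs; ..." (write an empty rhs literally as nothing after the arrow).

ac->c; bb->a; ca->; ccc->bc

  | bbaabac => aaabac => aaabc
  | acaccbcc => caccbcc => ccbcc
  | ccccbaaa => bccbaaa
  | bcba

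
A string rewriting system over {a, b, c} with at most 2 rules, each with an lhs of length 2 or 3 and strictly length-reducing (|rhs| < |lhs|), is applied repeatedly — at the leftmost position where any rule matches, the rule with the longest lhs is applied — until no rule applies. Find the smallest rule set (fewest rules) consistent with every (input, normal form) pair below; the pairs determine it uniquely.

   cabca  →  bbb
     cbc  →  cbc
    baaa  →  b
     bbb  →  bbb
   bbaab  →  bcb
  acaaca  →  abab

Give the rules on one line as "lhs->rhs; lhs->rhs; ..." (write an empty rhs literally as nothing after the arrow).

baa->c; ca->b

  | cabca => bbca => bbb
  | cbc
  | baaa => ca => b
  | bbb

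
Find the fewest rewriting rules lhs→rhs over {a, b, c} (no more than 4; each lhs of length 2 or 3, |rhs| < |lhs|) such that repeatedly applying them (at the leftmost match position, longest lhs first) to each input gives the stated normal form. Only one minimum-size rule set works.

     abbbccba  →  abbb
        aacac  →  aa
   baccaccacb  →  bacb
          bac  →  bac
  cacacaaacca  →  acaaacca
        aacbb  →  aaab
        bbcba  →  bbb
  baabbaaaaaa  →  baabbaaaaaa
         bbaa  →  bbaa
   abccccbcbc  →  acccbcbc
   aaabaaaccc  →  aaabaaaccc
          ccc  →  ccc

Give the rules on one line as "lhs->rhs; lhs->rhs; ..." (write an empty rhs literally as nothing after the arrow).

  | abbbccba => abbcba => abbb
  | aacac => aa
  | baccaccacb => baccacb => bacb
  | bac

bcc->c; cac->; cba->b; cbb->ab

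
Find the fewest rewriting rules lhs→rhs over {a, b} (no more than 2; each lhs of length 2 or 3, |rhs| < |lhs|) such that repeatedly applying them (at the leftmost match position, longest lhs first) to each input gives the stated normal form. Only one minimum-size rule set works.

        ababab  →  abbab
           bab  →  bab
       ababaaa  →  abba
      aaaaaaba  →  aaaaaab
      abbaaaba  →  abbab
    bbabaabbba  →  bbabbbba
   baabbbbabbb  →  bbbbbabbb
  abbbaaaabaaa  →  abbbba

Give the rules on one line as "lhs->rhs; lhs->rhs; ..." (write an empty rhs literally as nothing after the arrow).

  | ababab => abbab
  | bab
  | ababaaa => abbaaa => abba
  | aaaaaaba => aaaaaab

aba->ab; baa->b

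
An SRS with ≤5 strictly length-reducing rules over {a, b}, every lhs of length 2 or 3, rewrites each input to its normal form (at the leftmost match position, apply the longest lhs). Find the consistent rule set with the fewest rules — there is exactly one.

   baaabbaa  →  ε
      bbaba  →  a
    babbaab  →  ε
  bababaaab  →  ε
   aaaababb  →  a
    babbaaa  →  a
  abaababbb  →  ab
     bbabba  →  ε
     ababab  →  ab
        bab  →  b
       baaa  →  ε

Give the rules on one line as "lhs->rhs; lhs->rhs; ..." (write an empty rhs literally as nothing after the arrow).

aa->; aab->aa; ba->; bb->

  | baaabbaa => aabbaa => aabaa => aaaa => aa => ε
  | bbaba => aba => a
  | babbaab => bbaab => aab => aa => ε
  | bababaaab => babaaab => baaab => aab => aa => ε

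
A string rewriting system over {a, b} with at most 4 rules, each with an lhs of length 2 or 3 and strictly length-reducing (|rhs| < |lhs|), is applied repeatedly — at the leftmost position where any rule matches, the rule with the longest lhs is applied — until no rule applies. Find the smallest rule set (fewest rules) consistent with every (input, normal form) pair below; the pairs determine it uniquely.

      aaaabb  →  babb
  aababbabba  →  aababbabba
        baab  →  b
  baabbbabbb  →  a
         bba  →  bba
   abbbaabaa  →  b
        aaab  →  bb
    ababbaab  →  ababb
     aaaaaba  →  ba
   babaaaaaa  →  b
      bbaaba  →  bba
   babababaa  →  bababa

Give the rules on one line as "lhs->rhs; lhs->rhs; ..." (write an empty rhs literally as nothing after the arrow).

  | aaaabb => babb
  | aababbabba
  | baab => b
  | baabbbabbb => bbbabbb => abbb => a

aaa->b; baa->; bbb->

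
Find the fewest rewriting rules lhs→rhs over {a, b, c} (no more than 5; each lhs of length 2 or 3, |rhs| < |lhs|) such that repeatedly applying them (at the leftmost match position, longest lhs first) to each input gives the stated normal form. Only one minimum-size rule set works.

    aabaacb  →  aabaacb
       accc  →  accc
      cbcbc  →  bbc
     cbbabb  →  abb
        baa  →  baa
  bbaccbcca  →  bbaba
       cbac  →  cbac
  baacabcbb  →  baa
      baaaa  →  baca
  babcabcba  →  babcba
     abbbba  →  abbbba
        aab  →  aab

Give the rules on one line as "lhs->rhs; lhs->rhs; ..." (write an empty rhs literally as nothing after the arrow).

aaa->ac; cab->; cbb->; cbc->b

  | aabaacb
  | accc
  | cbcbc => bbc
  | cbbabb => abb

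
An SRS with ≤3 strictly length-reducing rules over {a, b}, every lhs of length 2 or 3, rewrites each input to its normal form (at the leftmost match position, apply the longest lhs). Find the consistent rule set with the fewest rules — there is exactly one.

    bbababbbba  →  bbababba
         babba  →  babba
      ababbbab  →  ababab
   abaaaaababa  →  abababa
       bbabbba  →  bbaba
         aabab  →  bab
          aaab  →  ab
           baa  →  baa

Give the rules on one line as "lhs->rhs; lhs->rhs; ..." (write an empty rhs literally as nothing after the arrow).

aab->b; bbb->b

  | bbababbbba => bbababba
  | babba
  | ababbbab => ababab
  | abaaaaababa => abaaababa => abababa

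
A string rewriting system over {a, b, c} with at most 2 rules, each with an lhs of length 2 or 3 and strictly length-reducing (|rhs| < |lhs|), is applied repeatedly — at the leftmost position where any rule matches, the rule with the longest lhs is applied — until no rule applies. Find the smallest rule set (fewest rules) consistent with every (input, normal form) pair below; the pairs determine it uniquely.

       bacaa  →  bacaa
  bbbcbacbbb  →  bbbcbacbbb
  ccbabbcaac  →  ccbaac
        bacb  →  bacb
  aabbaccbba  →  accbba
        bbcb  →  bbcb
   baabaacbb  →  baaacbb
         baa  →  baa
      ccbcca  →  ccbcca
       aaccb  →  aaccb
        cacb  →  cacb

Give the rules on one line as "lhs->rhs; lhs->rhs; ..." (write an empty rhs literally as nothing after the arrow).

ab->; bca->a

  | bacaa
  | bbbcbacbbb
  | ccbabbcaac => ccbbcaac => ccbaac
  | bacb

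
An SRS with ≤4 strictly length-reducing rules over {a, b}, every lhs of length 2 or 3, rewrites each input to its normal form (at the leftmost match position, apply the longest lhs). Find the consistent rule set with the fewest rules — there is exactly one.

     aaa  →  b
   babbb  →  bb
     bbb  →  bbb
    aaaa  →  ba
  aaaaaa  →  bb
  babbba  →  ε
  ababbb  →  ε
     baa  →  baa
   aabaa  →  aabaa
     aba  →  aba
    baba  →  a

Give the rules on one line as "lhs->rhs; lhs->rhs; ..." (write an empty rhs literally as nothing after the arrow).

  | aaa => b
  | babbb => bb
  | bbb
  | aaaa => ba

aaa->b; abb->; bab->; bba->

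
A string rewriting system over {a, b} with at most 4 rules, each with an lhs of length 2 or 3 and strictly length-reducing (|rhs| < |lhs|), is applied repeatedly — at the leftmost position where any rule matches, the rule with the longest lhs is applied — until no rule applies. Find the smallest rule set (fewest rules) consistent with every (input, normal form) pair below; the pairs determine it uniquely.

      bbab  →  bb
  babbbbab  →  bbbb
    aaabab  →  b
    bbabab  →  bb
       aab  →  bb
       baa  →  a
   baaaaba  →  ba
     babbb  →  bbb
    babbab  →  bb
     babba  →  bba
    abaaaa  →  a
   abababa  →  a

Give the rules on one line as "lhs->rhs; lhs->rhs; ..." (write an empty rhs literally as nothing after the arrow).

  | bbab => bb
  | babbbbab => bbbbab => bbbb
  | aaabab => babab => bab => b
  | bbabab => bbab => bb

aa->b; ab->; baa->a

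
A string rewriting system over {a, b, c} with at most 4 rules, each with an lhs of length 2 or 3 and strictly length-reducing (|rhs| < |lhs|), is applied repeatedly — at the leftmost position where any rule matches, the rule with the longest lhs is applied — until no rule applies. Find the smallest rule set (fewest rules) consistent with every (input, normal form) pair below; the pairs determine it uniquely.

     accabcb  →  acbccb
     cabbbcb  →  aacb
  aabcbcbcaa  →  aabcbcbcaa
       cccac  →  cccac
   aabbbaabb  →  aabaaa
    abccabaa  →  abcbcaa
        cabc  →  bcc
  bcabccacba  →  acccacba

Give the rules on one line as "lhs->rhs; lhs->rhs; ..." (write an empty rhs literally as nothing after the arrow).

  | accabcb => acbccb
  | cabbbcb => bcbbcb => bbacb => aacb
  | aabcbcbcaa
  | cccac

bb->a; bbb->b; cab->bc; cbb->ba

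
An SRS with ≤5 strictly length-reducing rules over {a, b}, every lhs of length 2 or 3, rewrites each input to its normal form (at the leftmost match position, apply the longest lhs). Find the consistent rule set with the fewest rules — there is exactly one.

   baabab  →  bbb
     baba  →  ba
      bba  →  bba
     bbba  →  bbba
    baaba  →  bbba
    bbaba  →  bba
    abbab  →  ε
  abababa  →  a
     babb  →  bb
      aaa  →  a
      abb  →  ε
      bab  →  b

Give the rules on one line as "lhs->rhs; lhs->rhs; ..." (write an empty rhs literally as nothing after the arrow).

aa->; ab->; abb->aa; baa->bb

  | baabab => bbbab => bbb
  | baba => ba
  | bba
  | bbba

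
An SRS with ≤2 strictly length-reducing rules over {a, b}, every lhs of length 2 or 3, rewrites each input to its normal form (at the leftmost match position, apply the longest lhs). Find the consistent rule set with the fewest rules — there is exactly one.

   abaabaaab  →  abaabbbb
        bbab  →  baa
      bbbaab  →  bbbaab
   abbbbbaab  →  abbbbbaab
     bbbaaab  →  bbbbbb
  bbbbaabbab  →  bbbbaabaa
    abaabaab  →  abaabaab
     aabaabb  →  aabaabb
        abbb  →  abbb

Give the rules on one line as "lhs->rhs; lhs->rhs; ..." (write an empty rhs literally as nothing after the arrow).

  | abaabaaab => abaabbbb
  | bbab => baa
  | bbbaab
  | abbbbbaab

aaa->bb; bab->aa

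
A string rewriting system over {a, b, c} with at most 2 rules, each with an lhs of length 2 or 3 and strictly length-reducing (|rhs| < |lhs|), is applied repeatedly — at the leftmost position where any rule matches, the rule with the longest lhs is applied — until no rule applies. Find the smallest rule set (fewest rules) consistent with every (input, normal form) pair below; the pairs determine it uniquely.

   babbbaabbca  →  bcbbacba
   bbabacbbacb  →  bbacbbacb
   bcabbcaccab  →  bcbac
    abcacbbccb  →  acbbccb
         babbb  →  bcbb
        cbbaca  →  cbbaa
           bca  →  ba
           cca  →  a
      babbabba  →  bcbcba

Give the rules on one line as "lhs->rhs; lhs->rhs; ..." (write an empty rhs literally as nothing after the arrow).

ab->c; ca->a

  | babbbaabbca => bcbbaabbca => bcbbacbca => bcbbacba
  | bbabacbbacb => bbcacbbacb => bbacbbacb
  | bcabbcaccab => babbcaccab => bcbcaccab => bcbaccab => bcbacab => bcbaab => bcbac
  | abcacbbccb => ccacbbccb => cacbbccb => acbbccb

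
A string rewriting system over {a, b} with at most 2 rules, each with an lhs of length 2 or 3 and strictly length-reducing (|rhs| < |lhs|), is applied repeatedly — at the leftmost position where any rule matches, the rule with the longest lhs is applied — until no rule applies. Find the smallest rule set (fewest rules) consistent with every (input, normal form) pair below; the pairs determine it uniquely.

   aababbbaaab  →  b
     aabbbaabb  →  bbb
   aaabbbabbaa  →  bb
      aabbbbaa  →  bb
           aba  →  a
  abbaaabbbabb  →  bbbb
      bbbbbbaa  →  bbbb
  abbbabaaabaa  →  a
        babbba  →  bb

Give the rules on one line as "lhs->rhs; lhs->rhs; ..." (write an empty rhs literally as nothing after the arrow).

abb->bb; ba->

  | aababbbaaab => aabbbaaab => abbbaaab => bbbaaab => bbaab => bab => b
  | aabbbaabb => abbbaabb => bbbaabb => bbabb => bbb
  | aaabbbabbaa => aabbbabbaa => abbbabbaa => bbbabbaa => bbbbaa => bbba => bb
  | aabbbbaa => abbbbaa => bbbbaa => bbba => bb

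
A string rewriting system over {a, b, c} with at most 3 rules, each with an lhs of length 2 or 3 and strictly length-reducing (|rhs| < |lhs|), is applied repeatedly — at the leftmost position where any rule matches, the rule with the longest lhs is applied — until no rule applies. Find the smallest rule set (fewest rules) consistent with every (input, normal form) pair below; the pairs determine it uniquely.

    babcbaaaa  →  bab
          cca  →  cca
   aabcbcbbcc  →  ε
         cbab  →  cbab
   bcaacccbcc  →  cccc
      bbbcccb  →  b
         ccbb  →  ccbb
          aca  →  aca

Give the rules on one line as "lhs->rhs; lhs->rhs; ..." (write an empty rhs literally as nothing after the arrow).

aa->; bc->

  | babcbaaaa => babaaaa => babaa => bab
  | cca
  | aabcbcbbcc => bcbcbbcc => bcbbcc => bbcc => bc => ε
  | cbab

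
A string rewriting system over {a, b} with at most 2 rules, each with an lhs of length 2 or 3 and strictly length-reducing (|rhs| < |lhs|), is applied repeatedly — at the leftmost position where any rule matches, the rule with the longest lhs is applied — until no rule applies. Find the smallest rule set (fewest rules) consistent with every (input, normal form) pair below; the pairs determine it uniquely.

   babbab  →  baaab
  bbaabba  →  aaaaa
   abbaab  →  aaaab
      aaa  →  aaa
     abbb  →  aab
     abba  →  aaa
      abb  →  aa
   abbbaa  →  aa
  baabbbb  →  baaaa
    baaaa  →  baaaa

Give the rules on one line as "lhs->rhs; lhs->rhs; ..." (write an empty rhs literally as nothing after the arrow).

  | babbab => baaab
  | bbaabba => aaabba => aaaaa
  | abbaab => aaaab
  | aaa

aba->; bb->a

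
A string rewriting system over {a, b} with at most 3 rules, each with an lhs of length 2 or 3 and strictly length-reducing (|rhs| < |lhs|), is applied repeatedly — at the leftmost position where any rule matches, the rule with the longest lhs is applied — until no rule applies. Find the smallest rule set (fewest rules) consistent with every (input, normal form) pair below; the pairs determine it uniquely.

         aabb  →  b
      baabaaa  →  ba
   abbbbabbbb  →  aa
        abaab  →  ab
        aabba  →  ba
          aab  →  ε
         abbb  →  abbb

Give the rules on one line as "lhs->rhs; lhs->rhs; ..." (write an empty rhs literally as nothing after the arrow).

aaa->a; aab->; bab->a

  | aabb => b
  | baabaaa => baaa => ba
  | abbbbabbbb => abbbabbb => abbabb => abab => aa
  | abaab => ab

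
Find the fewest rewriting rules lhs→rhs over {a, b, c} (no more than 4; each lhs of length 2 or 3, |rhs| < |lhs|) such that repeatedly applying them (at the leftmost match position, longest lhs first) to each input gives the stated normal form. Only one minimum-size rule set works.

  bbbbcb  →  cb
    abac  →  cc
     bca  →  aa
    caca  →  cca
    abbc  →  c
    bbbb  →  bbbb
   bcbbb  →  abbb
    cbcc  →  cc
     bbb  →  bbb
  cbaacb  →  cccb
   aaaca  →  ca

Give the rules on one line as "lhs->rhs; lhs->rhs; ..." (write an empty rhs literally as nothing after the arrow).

ac->c; ba->c; bc->a

  | bbbbcb => bbbab => bbcb => bab => cb
  | abac => acc => cc
  | bca => aa
  | caca => cca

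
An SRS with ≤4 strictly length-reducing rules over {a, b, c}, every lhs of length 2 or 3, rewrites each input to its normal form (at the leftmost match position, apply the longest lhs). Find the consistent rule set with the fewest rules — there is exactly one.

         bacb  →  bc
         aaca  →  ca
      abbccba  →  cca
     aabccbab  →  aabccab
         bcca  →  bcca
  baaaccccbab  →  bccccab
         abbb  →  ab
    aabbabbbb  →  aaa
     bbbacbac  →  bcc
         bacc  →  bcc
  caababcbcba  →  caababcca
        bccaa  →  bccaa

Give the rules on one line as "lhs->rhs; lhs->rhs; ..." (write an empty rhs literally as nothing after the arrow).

ac->c; bb->; cb->c

  | bacb => bcb => bc
  | aaca => aca => ca
  | abbccba => accba => ccba => cca
  | aabccbab => aabccab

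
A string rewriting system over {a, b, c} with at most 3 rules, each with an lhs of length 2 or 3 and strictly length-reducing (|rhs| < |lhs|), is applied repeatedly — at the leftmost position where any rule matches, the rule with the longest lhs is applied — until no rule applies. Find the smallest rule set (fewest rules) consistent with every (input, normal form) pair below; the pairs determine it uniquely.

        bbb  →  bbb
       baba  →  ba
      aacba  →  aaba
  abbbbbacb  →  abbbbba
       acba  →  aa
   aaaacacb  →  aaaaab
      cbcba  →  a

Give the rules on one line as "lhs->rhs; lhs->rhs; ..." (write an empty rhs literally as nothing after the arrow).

aac->aa; bab->b; cb->

  | bbb
  | baba => ba
  | aacba => aaba
  | abbbbbacb => abbbbba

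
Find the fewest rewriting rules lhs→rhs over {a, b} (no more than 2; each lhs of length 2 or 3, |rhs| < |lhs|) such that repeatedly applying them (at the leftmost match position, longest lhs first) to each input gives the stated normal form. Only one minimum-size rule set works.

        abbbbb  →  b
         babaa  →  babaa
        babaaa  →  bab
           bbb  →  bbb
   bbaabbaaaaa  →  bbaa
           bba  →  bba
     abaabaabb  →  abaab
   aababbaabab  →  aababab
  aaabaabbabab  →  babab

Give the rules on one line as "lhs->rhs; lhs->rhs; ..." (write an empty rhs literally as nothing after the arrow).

  | abbbbb => aabbb => aaab => b
  | babaa
  | babaaa => bab
  | bbb

aaa->; abb->aa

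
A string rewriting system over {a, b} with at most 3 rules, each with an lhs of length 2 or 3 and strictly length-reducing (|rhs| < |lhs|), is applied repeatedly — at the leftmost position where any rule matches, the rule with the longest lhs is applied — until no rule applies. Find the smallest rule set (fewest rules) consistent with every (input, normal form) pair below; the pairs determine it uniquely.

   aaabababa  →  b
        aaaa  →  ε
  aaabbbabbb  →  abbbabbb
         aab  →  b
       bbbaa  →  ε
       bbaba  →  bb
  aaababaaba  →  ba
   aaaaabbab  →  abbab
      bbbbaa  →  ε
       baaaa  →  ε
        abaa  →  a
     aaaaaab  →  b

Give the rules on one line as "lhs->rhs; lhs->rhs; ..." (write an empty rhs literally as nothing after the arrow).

  | aaabababa => abababa => baba => b
  | aaaa => aa => ε
  | aaabbbabbb => abbbabbb
  | aab => b

aa->; aba->; baa->aa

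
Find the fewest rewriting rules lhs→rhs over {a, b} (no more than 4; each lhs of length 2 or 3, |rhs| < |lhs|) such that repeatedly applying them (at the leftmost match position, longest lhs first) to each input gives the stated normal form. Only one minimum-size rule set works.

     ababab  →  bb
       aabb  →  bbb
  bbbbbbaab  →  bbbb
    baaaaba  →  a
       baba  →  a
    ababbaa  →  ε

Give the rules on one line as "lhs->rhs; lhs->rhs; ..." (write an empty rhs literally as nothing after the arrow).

  | ababab => abaab => aab => bb
  | aabb => bbb
  | bbbbbbaab => bbbbbab => bbbbba => bbbb
  | baaaaba => aaaba => baba => baa => a

aa->b; ba->; bab->ba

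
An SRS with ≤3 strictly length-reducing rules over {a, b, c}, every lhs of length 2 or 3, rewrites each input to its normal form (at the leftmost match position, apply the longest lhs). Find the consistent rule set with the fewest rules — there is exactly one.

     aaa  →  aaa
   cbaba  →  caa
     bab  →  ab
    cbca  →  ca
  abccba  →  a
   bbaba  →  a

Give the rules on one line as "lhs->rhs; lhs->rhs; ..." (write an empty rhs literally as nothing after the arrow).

ba->a; bba->; bc->b

  | aaa
  | cbaba => caba => caa
  | bab => ab
  | cbca => cba => ca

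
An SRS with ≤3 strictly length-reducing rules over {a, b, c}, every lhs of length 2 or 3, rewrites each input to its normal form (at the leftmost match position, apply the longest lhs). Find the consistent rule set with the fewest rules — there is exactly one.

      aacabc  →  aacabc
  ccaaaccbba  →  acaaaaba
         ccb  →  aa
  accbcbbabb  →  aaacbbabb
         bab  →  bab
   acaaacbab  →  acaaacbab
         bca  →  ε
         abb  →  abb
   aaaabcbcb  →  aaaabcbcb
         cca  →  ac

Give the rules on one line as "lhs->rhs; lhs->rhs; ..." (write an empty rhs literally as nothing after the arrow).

  | aacabc
  | ccaaaccbba => acaaccbba => acaaaaba
  | ccb => aa
  | accbcbbabb => aaacbbabb

bca->; cca->ac; ccb->aa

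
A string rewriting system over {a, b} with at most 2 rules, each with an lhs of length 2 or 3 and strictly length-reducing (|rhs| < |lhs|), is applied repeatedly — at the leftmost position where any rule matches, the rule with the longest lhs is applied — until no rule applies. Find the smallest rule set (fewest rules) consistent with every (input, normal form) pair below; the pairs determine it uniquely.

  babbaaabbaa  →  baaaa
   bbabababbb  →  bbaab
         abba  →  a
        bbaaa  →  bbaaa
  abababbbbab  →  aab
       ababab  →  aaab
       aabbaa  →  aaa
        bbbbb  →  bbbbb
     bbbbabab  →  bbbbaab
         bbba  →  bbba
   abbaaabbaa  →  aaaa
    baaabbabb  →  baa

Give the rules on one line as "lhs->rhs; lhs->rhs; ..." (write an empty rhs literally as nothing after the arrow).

aba->aa; abb->

  | babbaaabbaa => baaabbaa => baaaa
  | bbabababbb => bbaababbb => bbaaabbb => bbaab
  | abba => a
  | bbaaa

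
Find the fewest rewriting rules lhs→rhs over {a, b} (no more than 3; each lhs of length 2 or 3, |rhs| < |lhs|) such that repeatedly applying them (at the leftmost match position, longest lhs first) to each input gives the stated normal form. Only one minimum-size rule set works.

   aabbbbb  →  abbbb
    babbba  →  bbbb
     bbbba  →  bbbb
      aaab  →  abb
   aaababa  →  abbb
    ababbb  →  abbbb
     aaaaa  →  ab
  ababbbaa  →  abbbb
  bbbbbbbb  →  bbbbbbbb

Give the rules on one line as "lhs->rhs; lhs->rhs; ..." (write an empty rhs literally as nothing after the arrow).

  | aabbbbb => abbbb
  | babbba => bbbba => bbbb
  | bbbba => bbbb
  | aaab => abb

aaa->ab; aab->a; ba->b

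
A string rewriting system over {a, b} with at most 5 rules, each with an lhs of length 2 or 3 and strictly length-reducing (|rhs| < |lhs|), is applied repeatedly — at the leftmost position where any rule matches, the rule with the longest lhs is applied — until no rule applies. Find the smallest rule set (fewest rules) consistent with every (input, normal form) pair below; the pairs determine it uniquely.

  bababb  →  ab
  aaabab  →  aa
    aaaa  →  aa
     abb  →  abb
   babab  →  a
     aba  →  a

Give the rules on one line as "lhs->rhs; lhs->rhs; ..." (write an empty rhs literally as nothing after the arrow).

aaa->a; aab->a; ba->; bab->a

  | bababb => aabb => ab
  | aaabab => abab => aa
  | aaaa => aa
  | abb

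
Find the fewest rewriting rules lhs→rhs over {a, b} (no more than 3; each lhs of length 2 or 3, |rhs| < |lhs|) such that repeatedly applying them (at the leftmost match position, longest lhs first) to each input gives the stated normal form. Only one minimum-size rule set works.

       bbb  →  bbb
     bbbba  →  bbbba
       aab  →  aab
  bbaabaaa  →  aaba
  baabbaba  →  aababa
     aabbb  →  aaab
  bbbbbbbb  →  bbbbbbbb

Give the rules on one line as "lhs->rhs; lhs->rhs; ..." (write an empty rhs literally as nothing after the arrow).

abb->aa; baa->ab

  | bbb
  | bbbba
  | aab
  | bbaabaaa => babbaaa => baaaaa => abaaa => aaba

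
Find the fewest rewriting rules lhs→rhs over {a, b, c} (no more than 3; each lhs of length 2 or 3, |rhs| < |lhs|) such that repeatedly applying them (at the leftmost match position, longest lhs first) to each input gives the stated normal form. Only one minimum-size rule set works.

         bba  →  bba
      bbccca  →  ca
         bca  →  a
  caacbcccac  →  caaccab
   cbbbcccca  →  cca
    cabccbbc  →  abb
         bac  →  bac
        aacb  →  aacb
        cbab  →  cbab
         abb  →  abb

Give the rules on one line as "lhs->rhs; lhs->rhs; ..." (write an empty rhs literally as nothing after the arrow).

bc->; cac->ab

  | bba
  | bbccca => bcca => ca
  | bca => a
  | caacbcccac => caacccac => caaccab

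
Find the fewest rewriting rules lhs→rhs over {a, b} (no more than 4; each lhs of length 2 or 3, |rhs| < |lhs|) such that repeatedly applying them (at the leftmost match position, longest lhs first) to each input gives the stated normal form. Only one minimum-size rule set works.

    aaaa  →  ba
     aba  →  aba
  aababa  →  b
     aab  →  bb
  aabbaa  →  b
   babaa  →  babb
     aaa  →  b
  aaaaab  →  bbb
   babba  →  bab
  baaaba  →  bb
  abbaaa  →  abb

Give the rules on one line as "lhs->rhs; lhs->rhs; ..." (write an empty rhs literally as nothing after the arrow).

  | aaaa => ba
  | aba
  | aababa => bbaba => bba => b
  | aab => bb

aa->b; aaa->b; bba->b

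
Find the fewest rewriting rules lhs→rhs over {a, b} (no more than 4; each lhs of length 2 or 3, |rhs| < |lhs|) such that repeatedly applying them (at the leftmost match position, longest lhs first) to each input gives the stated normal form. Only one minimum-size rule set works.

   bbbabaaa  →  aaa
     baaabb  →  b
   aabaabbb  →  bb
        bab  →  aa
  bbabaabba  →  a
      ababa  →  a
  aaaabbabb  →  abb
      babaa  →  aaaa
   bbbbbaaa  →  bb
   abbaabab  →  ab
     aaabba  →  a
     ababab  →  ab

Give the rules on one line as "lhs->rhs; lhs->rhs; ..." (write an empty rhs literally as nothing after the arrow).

aab->; aba->a; ba->; bab->aa

  | bbbabaaa => bbaaaaa => baaaa => aaa
  | baaabb => aabb => b
  | aabaabbb => aabbb => bb
  | bab => aa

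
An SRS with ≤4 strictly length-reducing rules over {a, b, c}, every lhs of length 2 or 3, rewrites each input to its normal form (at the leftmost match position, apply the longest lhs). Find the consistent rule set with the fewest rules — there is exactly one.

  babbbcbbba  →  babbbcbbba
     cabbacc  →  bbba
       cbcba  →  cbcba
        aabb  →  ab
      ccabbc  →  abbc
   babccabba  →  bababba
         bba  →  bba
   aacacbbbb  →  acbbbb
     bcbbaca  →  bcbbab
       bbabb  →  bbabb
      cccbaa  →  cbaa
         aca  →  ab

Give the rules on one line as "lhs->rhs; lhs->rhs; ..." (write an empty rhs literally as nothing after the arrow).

aab->a; ca->b; cc->

  | babbbcbbba
  | cabbacc => bbbacc => bbba
  | cbcba
  | aabb => ab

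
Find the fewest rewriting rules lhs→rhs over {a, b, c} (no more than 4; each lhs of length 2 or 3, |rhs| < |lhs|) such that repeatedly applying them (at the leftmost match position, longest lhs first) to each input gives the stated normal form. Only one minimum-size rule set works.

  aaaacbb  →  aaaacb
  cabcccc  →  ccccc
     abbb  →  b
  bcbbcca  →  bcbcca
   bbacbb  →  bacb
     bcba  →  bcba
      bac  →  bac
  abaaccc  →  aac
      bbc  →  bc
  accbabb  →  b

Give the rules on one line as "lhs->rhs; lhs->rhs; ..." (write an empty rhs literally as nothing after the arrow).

ab->; acc->a; bb->b

  | aaaacbb => aaaacb
  | cabcccc => ccccc
  | abbb => bb => b
  | bcbbcca => bcbcca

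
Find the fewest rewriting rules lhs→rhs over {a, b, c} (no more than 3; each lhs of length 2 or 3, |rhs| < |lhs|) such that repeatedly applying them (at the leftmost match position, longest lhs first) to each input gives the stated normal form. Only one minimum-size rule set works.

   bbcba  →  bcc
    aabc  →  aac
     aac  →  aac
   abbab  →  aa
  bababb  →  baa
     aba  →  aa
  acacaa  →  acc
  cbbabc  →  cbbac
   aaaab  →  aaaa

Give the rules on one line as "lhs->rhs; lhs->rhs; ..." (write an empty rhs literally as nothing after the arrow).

ab->a; bcb->cc; ca->c

  | bbcba => bcca => bcc
  | aabc => aac
  | aac
  | abbab => abab => aab => aa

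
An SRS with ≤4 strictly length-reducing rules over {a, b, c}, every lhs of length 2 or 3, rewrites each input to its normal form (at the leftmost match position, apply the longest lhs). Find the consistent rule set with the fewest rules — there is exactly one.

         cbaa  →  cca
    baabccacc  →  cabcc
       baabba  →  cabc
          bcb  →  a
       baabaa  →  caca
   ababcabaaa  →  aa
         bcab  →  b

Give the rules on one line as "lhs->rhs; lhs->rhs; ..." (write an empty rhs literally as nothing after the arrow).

acc->; ba->c; bca->; bcb->a

  | cbaa => cca
  | baabccacc => cabccacc => cabcc
  | baabba => cabba => cabc
  | bcb => a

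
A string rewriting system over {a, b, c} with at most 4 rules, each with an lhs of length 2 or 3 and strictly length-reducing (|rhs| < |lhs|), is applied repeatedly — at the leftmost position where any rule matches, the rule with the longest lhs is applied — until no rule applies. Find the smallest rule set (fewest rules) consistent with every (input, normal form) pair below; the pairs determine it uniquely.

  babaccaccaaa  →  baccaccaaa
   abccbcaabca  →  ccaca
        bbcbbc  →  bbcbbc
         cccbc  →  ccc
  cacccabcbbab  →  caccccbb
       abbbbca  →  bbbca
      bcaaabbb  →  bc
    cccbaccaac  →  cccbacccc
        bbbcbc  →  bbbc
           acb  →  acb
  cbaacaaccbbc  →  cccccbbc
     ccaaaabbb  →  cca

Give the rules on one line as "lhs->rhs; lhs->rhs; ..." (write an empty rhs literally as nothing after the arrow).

aac->cc; ab->; cbc->c

  | babaccaccaaa => baccaccaaa
  | abccbcaabca => ccbcaabca => ccaabca => ccaca
  | bbcbbc
  | cccbc => ccc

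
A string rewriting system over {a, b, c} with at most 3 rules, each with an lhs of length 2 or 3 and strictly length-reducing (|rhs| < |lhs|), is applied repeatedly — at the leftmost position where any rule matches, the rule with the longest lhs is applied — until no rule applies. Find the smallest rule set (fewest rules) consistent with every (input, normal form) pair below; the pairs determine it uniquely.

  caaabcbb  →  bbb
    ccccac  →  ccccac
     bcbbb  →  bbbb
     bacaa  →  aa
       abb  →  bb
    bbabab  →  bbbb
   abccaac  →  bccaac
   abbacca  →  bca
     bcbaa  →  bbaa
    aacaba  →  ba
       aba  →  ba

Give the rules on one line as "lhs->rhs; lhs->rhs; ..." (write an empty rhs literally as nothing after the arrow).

ab->b; bac->; cb->b

  | caaabcbb => caabcbb => cabcbb => cbcbb => bcbb => bbb
  | ccccac
  | bcbbb => bbbb
  | bacaa => aa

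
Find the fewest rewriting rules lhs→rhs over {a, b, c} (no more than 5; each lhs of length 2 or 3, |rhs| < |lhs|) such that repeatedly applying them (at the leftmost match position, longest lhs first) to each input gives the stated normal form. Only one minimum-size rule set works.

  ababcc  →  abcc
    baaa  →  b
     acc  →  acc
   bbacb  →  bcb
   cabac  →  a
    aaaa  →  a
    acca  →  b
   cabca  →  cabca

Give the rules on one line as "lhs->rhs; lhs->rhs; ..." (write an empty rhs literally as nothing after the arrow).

aa->b; ba->; cac->a; cca->a

  | ababcc => abcc
  | baaa => aa => b
  | acc
  | bbacb => bcb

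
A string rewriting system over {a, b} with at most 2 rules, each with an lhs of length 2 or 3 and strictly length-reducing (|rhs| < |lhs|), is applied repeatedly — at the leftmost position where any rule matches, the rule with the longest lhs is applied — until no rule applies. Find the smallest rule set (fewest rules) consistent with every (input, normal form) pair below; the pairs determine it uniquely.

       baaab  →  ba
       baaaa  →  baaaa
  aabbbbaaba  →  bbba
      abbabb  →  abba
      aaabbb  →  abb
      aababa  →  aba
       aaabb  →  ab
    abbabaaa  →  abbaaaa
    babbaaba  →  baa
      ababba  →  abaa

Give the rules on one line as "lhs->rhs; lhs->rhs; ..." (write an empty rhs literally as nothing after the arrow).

  | baaab => ba
  | baaaa
  | aabbbbaaba => bbbaaba => bbba
  | abbabb => abbab => abba

aab->; bab->ba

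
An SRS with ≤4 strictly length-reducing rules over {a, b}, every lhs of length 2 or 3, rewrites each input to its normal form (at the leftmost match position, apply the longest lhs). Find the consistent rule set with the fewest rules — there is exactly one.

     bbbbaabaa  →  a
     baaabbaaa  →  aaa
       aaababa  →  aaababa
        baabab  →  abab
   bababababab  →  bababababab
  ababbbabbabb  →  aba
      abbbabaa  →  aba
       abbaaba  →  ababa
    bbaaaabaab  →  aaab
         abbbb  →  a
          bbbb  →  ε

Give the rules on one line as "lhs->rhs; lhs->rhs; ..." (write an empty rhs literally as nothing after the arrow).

  | bbbbaabaa => bbbaabaa => bbaabaa => babaa => baa => a
  | baaabbaaa => aabbaaa => aabaa => aaa
  | aaababa
  | baabab => abab

baa->a; bb->; bba->b; bbb->bb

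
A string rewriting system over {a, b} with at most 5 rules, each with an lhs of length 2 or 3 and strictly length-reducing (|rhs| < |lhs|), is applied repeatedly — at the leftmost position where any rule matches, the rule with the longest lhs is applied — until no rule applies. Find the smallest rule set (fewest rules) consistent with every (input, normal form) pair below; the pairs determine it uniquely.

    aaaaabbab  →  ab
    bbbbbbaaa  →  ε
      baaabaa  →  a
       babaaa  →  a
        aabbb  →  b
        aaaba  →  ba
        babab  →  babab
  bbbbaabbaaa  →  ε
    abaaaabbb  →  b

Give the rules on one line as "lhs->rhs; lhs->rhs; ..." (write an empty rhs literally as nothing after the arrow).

aa->a; aaa->; abb->; baa->aa

  | aaaaabbab => aabbab => abbab => ab
  | bbbbbbaaa => bbbbbaaa => bbbbaaa => bbbaaa => bbaaa => baaa => aaa => ε
  | baaabaa => aaabaa => baa => aa => a
  | babaaa => baaaa => aaaa => a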